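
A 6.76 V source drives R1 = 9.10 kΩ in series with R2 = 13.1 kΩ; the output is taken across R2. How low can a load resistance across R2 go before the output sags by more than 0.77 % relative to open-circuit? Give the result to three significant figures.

Output resistance R_th = R1‖R2 = (9.10 × 13.1)/22.20 = 5.370 kΩ.
The fractional drop is R_th/(R_th + R_L); requiring this ≤ 0.00770 gives R_L ≥ R_th(1/0.00770 − 1) = 5.370 × 128.9 = 692 kΩ.

R_L(min) ≈ 692 kΩ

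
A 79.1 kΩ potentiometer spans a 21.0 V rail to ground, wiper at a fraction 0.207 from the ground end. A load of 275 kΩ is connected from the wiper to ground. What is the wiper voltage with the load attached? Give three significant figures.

V ≈ 4.15 V

The wiper splits the pot into (1−α)R = 62.73 kΩ above and αR = 16.37 kΩ below.
Lower section ‖ load = 15.45 kΩ.
V_wiper = 21.0 × 15.45/(62.73 + 15.45) = 4.15 V.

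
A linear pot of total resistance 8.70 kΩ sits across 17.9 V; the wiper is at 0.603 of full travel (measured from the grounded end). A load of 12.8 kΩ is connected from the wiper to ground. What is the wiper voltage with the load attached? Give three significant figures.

V ≈ 9.28 V

The wiper splits the pot into (1−α)R = 3.454 kΩ above and αR = 5.246 kΩ below.
Lower section ‖ load = 3.721 kΩ.
V_wiper = 17.9 × 3.721/(3.454 + 3.721) = 9.28 V.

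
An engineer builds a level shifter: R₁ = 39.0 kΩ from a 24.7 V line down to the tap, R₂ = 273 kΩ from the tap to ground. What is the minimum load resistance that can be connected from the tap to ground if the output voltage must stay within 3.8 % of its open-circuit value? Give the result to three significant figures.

Output resistance R_th = R₁‖R₂ = (39.0 × 273)/312.0 = 34.12 kΩ.
The fractional drop is R_th/(R_th + R_L); requiring this ≤ 0.0380 gives R_L ≥ R_th(1/0.0380 − 1) = 34.12 × 25.32 = 864 kΩ.

R_L(min) ≈ 864 kΩ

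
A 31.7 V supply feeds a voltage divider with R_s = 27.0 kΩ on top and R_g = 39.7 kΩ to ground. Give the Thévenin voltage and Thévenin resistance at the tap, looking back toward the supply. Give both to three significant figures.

V_th is the open-circuit tap voltage: 31.7 × 39.7/(27.0 + 39.7) = 18.9 V.
With the supply zeroed, R_s and R_g appear in parallel from the tap: R_th = R_s‖R_g = (27.0 × 39.7)/66.70 = 16.1 kΩ.

V_th = 18.9 V, R_th = 16.1 kΩ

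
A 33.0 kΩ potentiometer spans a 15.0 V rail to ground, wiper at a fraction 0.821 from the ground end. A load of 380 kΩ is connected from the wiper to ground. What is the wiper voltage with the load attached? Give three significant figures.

V ≈ 12.2 V

The wiper splits the pot into (1−α)R = 5.907 kΩ above and αR = 27.09 kΩ below.
Lower section ‖ load = 25.29 kΩ.
V_wiper = 15.0 × 25.29/(5.907 + 25.29) = 12.2 V.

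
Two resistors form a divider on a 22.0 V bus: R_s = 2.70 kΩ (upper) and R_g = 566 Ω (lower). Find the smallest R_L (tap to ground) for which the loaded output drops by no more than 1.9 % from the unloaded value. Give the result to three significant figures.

Output resistance R_th = R_s‖R_g = (2700 × 566)/3266 = 467.9 Ω.
The fractional drop is R_th/(R_th + R_L); requiring this ≤ 0.0190 gives R_L ≥ R_th(1/0.0190 − 1) = 467.9 × 51.63 = 24.2 kΩ.

R_L(min) ≈ 24.2 kΩ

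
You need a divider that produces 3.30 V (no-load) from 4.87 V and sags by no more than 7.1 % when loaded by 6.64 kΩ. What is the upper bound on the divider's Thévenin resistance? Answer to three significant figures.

R_th ≤ 507 Ω

Loading drop = R_th/(R_th + R_L) ≤ 0.0710, so R_th ≤ R_L · ε/(1−ε) = 6.64 kΩ × 0.0710/0.9290 = 507 Ω.
(Any R1, R2 with R2/(R1+R2) = 0.678 and R1‖R2 ≤ 507 Ω will meet the spec.)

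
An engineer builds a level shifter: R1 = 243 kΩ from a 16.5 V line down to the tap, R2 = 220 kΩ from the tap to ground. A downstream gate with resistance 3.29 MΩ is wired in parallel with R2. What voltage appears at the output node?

V_out ≈ 7.57 V

The load sits in parallel with R2: R2‖R_L = (220 × 3290) / (220 + 3290) = 206.2 kΩ.
V_out = 16.5 × 206.2 / (243 + 206.2) = 16.5 × 206.2/449.2 = 7.57 V.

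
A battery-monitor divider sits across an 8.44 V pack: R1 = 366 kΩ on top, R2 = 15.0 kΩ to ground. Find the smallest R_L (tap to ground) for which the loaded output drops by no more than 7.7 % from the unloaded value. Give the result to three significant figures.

R_L(min) ≈ 173 kΩ

Output resistance R_th = R1‖R2 = (366 × 15.0)/381.0 = 14.41 kΩ.
The fractional drop is R_th/(R_th + R_L); requiring this ≤ 0.0770 gives R_L ≥ R_th(1/0.0770 − 1) = 14.41 × 11.99 = 173 kΩ.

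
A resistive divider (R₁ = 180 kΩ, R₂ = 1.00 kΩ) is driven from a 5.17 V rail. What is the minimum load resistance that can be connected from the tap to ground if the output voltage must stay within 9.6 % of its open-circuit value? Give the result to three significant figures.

Output resistance R_th = R₁‖R₂ = (180000 × 1000)/181000 = 994.5 Ω.
The fractional drop is R_th/(R_th + R_L); requiring this ≤ 0.0960 gives R_L ≥ R_th(1/0.0960 − 1) = 994.5 × 9.417 = 9.36 kΩ.

R_L(min) ≈ 9.36 kΩ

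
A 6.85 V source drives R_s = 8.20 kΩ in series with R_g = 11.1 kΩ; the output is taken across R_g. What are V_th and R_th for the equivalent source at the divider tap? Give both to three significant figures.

V_th is the open-circuit tap voltage: 6.85 × 11.1/(8.20 + 11.1) = 3.94 V.
With the supply zeroed, R_s and R_g appear in parallel from the tap: R_th = R_s‖R_g = (8.20 × 11.1)/19.30 = 4.72 kΩ.

V_th = 3.94 V, R_th = 4.72 kΩ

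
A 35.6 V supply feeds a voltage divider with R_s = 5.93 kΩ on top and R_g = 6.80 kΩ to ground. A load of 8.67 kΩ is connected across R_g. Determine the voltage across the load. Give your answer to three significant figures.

The load sits in parallel with R_g: R_g‖R_L = (6.80 × 8.67) / (6.80 + 8.67) = 3.811 kΩ.
V_out = 35.6 × 3.811 / (5.93 + 3.811) = 35.6 × 3.811/9.741 = 13.9 V.

V_out ≈ 13.9 V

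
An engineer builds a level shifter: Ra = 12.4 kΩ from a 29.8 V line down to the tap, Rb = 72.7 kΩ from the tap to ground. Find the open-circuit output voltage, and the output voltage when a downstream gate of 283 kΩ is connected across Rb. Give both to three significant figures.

Unloaded: 25.5 V; loaded: 24.5 V

Open-circuit: V = 29.8 × 72.7/(12.4 + 72.7) = 25.5 V.
With the load, Rb becomes Rb‖R_L = 57.84 kΩ, so V = 29.8 × 57.84/70.24 = 24.5 V.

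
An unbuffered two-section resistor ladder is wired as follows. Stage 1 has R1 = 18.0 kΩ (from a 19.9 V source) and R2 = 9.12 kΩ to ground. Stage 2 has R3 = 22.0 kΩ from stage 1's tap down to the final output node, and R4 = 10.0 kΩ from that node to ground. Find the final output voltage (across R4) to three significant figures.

V_out ≈ 1.76 V

Stage 2 presents R3+R4 = 32.00 kΩ as a load on stage 1's tap.
Stage 1's lower leg becomes R2‖(R3+R4) = 7.097 kΩ, so V_mid = 19.9 × 7.097/25.10 = 5.628 V.
Stage 2 is itself unloaded: V_out = V_mid × R4/(R3+R4) = 5.628 × 10.0/32.00 = 1.76 V.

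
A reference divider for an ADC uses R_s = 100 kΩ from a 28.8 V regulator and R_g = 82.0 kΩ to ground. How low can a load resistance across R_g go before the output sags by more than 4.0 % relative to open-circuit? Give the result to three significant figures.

Output resistance R_th = R_s‖R_g = (100 × 82.0)/182.0 = 45.05 kΩ.
The fractional drop is R_th/(R_th + R_L); requiring this ≤ 0.0400 gives R_L ≥ R_th(1/0.0400 − 1) = 45.05 × 24.00 = 1.08 MΩ.

R_L(min) ≈ 1.08 MΩ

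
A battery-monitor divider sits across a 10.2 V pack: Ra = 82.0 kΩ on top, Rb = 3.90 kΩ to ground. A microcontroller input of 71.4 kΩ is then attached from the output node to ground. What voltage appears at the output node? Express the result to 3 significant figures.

The load sits in parallel with Rb: Rb‖R_L = (3.90 × 71.4) / (3.90 + 71.4) = 3.698 kΩ.
V_out = 10.2 × 3.698 / (82.0 + 3.698) = 10.2 × 3.698/85.70 = 0.440 V.

V_out ≈ 0.440 V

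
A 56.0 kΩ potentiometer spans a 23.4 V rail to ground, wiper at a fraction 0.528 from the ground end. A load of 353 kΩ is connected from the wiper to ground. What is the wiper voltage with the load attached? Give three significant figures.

V ≈ 11.9 V

The wiper splits the pot into (1−α)R = 26.43 kΩ above and αR = 29.57 kΩ below.
Lower section ‖ load = 27.28 kΩ.
V_wiper = 23.4 × 27.28/(26.43 + 27.28) = 11.9 V.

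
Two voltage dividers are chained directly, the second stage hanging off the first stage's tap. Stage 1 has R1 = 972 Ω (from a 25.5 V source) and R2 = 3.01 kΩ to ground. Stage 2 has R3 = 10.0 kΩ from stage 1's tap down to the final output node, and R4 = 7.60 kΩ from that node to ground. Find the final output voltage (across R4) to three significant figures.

V_out ≈ 7.99 V

Stage 2 presents R3+R4 = 17600 Ω as a load on stage 1's tap.
Stage 1's lower leg becomes R2‖(R3+R4) = 2570 Ω, so V_mid = 25.5 × 2570/3542 = 18.50 V.
Stage 2 is itself unloaded: V_out = V_mid × R4/(R3+R4) = 18.50 × 7600/17600 = 7.99 V.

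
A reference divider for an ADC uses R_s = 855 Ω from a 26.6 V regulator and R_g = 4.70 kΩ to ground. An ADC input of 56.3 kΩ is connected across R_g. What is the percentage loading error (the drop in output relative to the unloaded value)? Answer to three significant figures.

The divider's output (Thévenin) resistance is R_s‖R_g = 723.4 Ω.
Fractional drop under load = R_th/(R_th + R_L) = 723.4 / (723.4 + 56300) = 0.01269.
So the output falls by 1.27 %.

1.27 %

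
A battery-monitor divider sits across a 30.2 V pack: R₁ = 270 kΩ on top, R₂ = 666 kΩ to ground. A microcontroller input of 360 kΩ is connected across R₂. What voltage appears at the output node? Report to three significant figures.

The load sits in parallel with R₂: R₂‖R_L = (666 × 360) / (666 + 360) = 233.7 kΩ.
V_out = 30.2 × 233.7 / (270 + 233.7) = 30.2 × 233.7/503.7 = 14.0 V.

V_out ≈ 14.0 V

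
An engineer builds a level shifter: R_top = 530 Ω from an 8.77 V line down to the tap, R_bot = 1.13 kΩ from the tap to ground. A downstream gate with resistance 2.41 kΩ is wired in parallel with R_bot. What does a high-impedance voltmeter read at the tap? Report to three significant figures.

The load sits in parallel with R_bot: R_bot‖R_L = (1130 × 2410) / (1130 + 2410) = 769.3 Ω.
V_out = 8.77 × 769.3 / (530 + 769.3) = 8.77 × 769.3/1299 = 5.19 V.

V_out ≈ 5.19 V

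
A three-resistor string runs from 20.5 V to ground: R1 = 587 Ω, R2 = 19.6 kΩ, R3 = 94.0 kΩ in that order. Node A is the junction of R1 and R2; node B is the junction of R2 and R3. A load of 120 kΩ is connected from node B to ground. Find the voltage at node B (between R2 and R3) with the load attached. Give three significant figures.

At node B, R3 is in parallel with the load: R3‖R_L = 52710 Ω.
Below node A the resistance is R2 + (R3‖R_L) = 72310 Ω, so V_A = 20.5 × 72310/72900 = 20.33 V.
Then V_B = V_A × (R3‖R_L)/(R2 + R3‖R_L) = 20.33 × 52710/72310 = 14.8 V.

V ≈ 14.8 V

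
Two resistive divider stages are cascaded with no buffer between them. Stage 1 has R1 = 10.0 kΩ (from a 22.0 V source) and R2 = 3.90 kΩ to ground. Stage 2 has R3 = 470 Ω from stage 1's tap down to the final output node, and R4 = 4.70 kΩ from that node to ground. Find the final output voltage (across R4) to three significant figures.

V_out ≈ 3.64 V

Stage 2 presents R3+R4 = 5170 Ω as a load on stage 1's tap.
Stage 1's lower leg becomes R2‖(R3+R4) = 2223 Ω, so V_mid = 22.0 × 2223/12220 = 4.001 V.
Stage 2 is itself unloaded: V_out = V_mid × R4/(R3+R4) = 4.001 × 4700/5170 = 3.64 V.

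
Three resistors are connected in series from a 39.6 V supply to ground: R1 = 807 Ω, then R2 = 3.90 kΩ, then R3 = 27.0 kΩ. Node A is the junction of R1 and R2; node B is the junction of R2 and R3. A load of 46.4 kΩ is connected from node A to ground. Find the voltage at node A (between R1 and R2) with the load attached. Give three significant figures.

Below node A the series string R2+R3 = 30900 Ω sits in parallel with the 46400 Ω load: 18550 Ω.
V_A = 39.6 × 18550/(807 + 18550) = 37.9 V.

V ≈ 37.9 V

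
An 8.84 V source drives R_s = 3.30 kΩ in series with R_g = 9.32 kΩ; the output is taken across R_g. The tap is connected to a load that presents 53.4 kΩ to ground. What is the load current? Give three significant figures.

I_L ≈ 0.117 mA

R_g‖R_L = 7.935 kΩ; V_out = 8.84 × 7.935/11.24 = 6.243 V.
I_L = V_out / R_L = 6.243 / 53.4 kΩ = 0.117 mA.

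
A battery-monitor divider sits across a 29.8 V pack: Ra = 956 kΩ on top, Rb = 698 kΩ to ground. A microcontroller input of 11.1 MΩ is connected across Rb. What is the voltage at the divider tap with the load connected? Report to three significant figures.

V_out ≈ 12.1 V

The load sits in parallel with Rb: Rb‖R_L = (698 × 11100) / (698 + 11100) = 656.7 kΩ.
V_out = 29.8 × 656.7 / (956 + 656.7) = 29.8 × 656.7/1613 = 12.1 V.
(Unloaded it would have been 12.6 V.)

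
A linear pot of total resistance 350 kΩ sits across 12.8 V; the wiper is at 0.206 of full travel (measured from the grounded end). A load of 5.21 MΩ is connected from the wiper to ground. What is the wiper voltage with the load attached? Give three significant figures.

The wiper splits the pot into (1−α)R = 277.9 kΩ above and αR = 72.10 kΩ below.
Lower section ‖ load = 71.12 kΩ.
V_wiper = 12.8 × 71.12/(277.9 + 71.12) = 2.61 V.

V ≈ 2.61 V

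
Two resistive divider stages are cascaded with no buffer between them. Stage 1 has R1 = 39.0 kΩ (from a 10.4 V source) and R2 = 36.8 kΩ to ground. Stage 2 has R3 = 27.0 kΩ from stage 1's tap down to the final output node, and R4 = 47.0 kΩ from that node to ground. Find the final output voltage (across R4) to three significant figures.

V_out ≈ 2.55 V

Stage 2 presents R3+R4 = 74.00 kΩ as a load on stage 1's tap.
Stage 1's lower leg becomes R2‖(R3+R4) = 24.58 kΩ, so V_mid = 10.4 × 24.58/63.58 = 4.020 V.
Stage 2 is itself unloaded: V_out = V_mid × R4/(R3+R4) = 4.020 × 47.0/74.00 = 2.55 V.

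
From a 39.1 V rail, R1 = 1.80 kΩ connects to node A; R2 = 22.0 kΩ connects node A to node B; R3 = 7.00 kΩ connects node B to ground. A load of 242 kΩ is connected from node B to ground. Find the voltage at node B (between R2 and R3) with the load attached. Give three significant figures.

V ≈ 8.69 V

At node B, R3 is in parallel with the load: R3‖R_L = 6.803 kΩ.
Below node A the resistance is R2 + (R3‖R_L) = 28.80 kΩ, so V_A = 39.1 × 28.80/30.60 = 36.80 V.
Then V_B = V_A × (R3‖R_L)/(R2 + R3‖R_L) = 36.80 × 6.803/28.80 = 8.69 V.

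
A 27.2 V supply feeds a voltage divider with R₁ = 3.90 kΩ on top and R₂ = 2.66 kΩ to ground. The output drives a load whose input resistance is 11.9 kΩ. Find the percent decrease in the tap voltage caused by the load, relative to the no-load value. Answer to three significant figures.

11.7 %

The divider's output (Thévenin) resistance is R₁‖R₂ = 1.581 kΩ.
Fractional drop under load = R_th/(R_th + R_L) = 1.581 / (1.581 + 11.9) = 0.1173.
So the output falls by 11.7 %.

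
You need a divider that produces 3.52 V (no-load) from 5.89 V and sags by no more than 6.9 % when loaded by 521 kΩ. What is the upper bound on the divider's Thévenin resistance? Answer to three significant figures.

Loading drop = R_th/(R_th + R_L) ≤ 0.0690, so R_th ≤ R_L · ε/(1−ε) = 521 kΩ × 0.0690/0.9310 = 38.6 kΩ.

R_th ≤ 38.6 kΩ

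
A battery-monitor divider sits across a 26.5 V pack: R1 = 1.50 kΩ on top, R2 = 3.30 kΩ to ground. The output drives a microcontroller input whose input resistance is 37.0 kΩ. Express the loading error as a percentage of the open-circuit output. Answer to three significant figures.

The divider's output (Thévenin) resistance is R1‖R2 = 1.031 kΩ.
Fractional drop under load = R_th/(R_th + R_L) = 1.031 / (1.031 + 37.0) = 0.02712.
So the output falls by 2.71 %.

2.71 %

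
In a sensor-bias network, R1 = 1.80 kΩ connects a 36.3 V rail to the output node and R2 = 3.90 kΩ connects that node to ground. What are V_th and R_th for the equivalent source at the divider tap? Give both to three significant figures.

V_th = 24.8 V, R_th = 1.23 kΩ

V_th is the open-circuit tap voltage: 36.3 × 3.90/(1.80 + 3.90) = 24.8 V.
With the supply zeroed, R1 and R2 appear in parallel from the tap: R_th = R1‖R2 = (1.80 × 3.90)/5.700 = 1.23 kΩ.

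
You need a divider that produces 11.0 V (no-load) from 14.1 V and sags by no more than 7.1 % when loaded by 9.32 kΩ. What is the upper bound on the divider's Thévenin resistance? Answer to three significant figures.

R_th ≤ 712 Ω

Loading drop = R_th/(R_th + R_L) ≤ 0.0710, so R_th ≤ R_L · ε/(1−ε) = 9.32 kΩ × 0.0710/0.9290 = 712 Ω.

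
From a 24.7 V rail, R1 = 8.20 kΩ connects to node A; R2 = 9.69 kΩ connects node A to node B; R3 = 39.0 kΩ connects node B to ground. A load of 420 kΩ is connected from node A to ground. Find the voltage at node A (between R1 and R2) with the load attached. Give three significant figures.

Below node A the series string R2+R3 = 48.69 kΩ sits in parallel with the 420 kΩ load: 43.63 kΩ.
V_A = 24.7 × 43.63/(8.20 + 43.63) = 20.8 V.

V ≈ 20.8 V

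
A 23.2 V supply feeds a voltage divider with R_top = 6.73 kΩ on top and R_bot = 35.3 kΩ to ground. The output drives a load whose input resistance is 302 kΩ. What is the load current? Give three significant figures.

R_bot‖R_L = 31.61 kΩ; V_out = 23.2 × 31.61/38.34 = 19.13 V.
I_L = V_out / R_L = 19.13 / 302 kΩ = 0.0633 mA.

I_L ≈ 0.0633 mA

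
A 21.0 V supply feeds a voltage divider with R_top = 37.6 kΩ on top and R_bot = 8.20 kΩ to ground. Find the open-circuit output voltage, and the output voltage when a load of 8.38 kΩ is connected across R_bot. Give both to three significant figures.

Unloaded: 3.76 V; loaded: 2.08 V

Open-circuit: V = 21.0 × 8.20/(37.6 + 8.20) = 3.76 V.
With the load, R_bot becomes R_bot‖R_L = 4.145 kΩ, so V = 21.0 × 4.145/41.74 = 2.08 V.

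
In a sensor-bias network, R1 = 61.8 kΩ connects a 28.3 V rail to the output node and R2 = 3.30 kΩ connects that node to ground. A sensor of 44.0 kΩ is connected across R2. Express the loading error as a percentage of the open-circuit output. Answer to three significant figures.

The divider's output (Thévenin) resistance is R1‖R2 = 3.133 kΩ.
Fractional drop under load = R_th/(R_th + R_L) = 3.133 / (3.133 + 44.0) = 0.06647.
So the output falls by 6.65 %.

6.65 %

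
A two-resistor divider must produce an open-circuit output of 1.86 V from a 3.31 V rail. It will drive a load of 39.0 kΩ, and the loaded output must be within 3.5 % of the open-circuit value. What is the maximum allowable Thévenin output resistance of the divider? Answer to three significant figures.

Loading drop = R_th/(R_th + R_L) ≤ 0.0350, so R_th ≤ R_L · ε/(1−ε) = 39.0 kΩ × 0.0350/0.9650 = 1.41 kΩ.
(Any R1, R2 with R2/(R1+R2) = 0.562 and R1‖R2 ≤ 1.41 kΩ will meet the spec.)

R_th ≤ 1.41 kΩ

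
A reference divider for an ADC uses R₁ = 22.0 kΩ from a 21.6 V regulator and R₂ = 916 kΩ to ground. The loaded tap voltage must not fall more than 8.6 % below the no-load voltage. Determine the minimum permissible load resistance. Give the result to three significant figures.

Output resistance R_th = R₁‖R₂ = (22.0 × 916)/938.0 = 21.48 kΩ.
The fractional drop is R_th/(R_th + R_L); requiring this ≤ 0.0860 gives R_L ≥ R_th(1/0.0860 − 1) = 21.48 × 10.63 = 228 kΩ.

R_L(min) ≈ 228 kΩ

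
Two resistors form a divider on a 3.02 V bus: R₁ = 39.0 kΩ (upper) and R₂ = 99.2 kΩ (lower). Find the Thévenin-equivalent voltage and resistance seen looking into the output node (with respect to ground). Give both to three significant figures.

V_th = 2.17 V, R_th = 28.0 kΩ

V_th is the open-circuit tap voltage: 3.02 × 99.2/(39.0 + 99.2) = 2.17 V.
With the supply zeroed, R₁ and R₂ appear in parallel from the tap: R_th = R₁‖R₂ = (39.0 × 99.2)/138.2 = 28.0 kΩ.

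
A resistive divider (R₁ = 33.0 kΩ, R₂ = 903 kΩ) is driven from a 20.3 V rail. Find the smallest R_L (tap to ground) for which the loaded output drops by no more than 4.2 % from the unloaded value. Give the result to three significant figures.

Output resistance R_th = R₁‖R₂ = (33.0 × 903)/936.0 = 31.84 kΩ.
The fractional drop is R_th/(R_th + R_L); requiring this ≤ 0.0420 gives R_L ≥ R_th(1/0.0420 − 1) = 31.84 × 22.81 = 726 kΩ.

R_L(min) ≈ 726 kΩ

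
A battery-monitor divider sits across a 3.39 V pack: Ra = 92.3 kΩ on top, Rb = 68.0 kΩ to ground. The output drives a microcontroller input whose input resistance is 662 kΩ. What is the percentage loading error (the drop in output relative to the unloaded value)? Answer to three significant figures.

The divider's output (Thévenin) resistance is Ra‖Rb = 39.15 kΩ.
Fractional drop under load = R_th/(R_th + R_L) = 39.15 / (39.15 + 662) = 0.05584.
So the output falls by 5.58 %.

5.58 %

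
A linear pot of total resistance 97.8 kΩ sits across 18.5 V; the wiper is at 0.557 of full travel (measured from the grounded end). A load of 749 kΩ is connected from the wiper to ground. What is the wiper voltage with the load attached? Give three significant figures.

The wiper splits the pot into (1−α)R = 43.33 kΩ above and αR = 54.47 kΩ below.
Lower section ‖ load = 50.78 kΩ.
V_wiper = 18.5 × 50.78/(43.33 + 50.78) = 9.98 V.

V ≈ 9.98 V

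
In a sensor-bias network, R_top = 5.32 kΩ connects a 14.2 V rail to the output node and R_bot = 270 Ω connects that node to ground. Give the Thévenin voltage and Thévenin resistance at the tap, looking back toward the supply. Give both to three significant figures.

V_th = 0.686 V, R_th = 257 Ω

V_th is the open-circuit tap voltage: 14.2 × 270/(5320 + 270) = 0.686 V.
With the supply zeroed, R_top and R_bot appear in parallel from the tap: R_th = R_top‖R_bot = (5320 × 270)/5590 = 257 Ω.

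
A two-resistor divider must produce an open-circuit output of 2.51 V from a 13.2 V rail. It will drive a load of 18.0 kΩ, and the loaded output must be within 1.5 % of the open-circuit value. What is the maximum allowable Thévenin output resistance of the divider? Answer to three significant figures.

Loading drop = R_th/(R_th + R_L) ≤ 0.0150, so R_th ≤ R_L · ε/(1−ε) = 18.0 kΩ × 0.0150/0.9850 = 274 Ω.

R_th ≤ 274 Ω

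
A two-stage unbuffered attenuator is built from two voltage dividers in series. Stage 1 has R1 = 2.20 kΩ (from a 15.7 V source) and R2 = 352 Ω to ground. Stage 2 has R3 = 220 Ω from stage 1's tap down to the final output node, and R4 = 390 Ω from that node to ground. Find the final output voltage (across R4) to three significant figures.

V_out ≈ 0.925 V

Stage 2 presents R3+R4 = 610.0 Ω as a load on stage 1's tap.
Stage 1's lower leg becomes R2‖(R3+R4) = 223.2 Ω, so V_mid = 15.7 × 223.2/2423 = 1.446 V.
Stage 2 is itself unloaded: V_out = V_mid × R4/(R3+R4) = 1.446 × 390/610.0 = 0.925 V.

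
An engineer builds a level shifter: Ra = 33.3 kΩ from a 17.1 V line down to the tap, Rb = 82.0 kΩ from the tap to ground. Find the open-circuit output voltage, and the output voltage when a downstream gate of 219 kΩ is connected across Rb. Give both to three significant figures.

Unloaded: 12.2 V; loaded: 11.0 V

Open-circuit: V = 17.1 × 82.0/(33.3 + 82.0) = 12.2 V.
With the load, Rb becomes Rb‖R_L = 59.66 kΩ, so V = 17.1 × 59.66/92.96 = 11.0 V.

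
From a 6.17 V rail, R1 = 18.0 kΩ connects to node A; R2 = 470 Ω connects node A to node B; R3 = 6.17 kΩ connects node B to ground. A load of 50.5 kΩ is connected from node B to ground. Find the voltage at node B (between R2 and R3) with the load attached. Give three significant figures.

At node B, R3 is in parallel with the load: R3‖R_L = 5498 Ω.
Below node A the resistance is R2 + (R3‖R_L) = 5968 Ω, so V_A = 6.17 × 5968/23970 = 1.536 V.
Then V_B = V_A × (R3‖R_L)/(R2 + R3‖R_L) = 1.536 × 5498/5968 = 1.42 V.

V ≈ 1.42 V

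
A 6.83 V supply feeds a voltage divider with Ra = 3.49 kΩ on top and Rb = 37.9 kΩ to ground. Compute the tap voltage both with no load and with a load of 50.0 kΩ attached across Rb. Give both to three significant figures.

Unloaded: 6.25 V; loaded: 5.88 V

Open-circuit: V = 6.83 × 37.9/(3.49 + 37.9) = 6.25 V.
With the load, Rb becomes Rb‖R_L = 21.56 kΩ, so V = 6.83 × 21.56/25.05 = 5.88 V.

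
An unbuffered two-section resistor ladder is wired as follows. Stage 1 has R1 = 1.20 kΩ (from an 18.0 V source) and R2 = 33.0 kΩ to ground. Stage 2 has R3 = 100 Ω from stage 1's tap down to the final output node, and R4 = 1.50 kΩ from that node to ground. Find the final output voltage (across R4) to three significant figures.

V_out ≈ 9.45 V

Stage 2 presents R3+R4 = 1600 Ω as a load on stage 1's tap.
Stage 1's lower leg becomes R2‖(R3+R4) = 1526 Ω, so V_mid = 18.0 × 1526/2726 = 10.08 V.
Stage 2 is itself unloaded: V_out = V_mid × R4/(R3+R4) = 10.08 × 1500/1600 = 9.45 V.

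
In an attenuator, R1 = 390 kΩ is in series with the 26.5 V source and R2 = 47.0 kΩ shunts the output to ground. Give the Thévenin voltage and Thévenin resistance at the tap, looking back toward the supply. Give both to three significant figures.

V_th is the open-circuit tap voltage: 26.5 × 47.0/(390 + 47.0) = 2.85 V.
With the supply zeroed, R1 and R2 appear in parallel from the tap: R_th = R1‖R2 = (390 × 47.0)/437.0 = 41.9 kΩ.

V_th = 2.85 V, R_th = 41.9 kΩ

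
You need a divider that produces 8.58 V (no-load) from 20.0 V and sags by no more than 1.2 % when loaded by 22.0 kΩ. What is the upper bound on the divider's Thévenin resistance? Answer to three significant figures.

Loading drop = R_th/(R_th + R_L) ≤ 0.0120, so R_th ≤ R_L · ε/(1−ε) = 22.0 kΩ × 0.0120/0.9880 = 267 Ω.
(Any R1, R2 with R2/(R1+R2) = 0.429 and R1‖R2 ≤ 267 Ω will meet the spec.)

R_th ≤ 267 Ω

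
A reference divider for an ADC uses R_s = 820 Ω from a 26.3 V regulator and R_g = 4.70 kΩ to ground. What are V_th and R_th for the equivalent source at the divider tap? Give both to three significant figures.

V_th is the open-circuit tap voltage: 26.3 × 4700/(820 + 4700) = 22.4 V.
With the supply zeroed, R_s and R_g appear in parallel from the tap: R_th = R_s‖R_g = (820 × 4700)/5520 = 698 Ω.

V_th = 22.4 V, R_th = 698 Ω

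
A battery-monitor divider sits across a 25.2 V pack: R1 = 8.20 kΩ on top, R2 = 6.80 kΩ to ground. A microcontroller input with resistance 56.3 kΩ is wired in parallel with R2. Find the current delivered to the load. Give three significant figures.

I_L ≈ 0.190 mA

R2‖R_L = 6.067 kΩ; V_out = 25.2 × 6.067/14.27 = 10.72 V.
I_L = V_out / R_L = 10.72 / 56.3 kΩ = 0.190 mA.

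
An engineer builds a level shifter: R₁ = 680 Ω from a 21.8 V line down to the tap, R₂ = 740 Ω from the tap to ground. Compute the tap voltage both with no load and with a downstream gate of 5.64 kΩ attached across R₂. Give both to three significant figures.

Open-circuit: V = 21.8 × 740/(680 + 740) = 11.4 V.
With the load, R₂ becomes R₂‖R_L = 654.2 Ω, so V = 21.8 × 654.2/1334 = 10.7 V.

Unloaded: 11.4 V; loaded: 10.7 V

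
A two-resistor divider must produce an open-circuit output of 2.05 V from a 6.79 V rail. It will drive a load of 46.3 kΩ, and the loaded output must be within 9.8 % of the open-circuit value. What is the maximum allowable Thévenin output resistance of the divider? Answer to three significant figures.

Loading drop = R_th/(R_th + R_L) ≤ 0.0980, so R_th ≤ R_L · ε/(1−ε) = 46.3 kΩ × 0.0980/0.9020 = 5.03 kΩ.

R_th ≤ 5.03 kΩ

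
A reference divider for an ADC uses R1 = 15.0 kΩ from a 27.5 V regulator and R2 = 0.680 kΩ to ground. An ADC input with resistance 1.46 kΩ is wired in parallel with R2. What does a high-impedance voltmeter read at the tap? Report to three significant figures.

V_out ≈ 0.825 V

The load sits in parallel with R2: R2‖R_L = (680 × 1460) / (680 + 1460) = 463.9 Ω.
V_out = 27.5 × 463.9 / (15000 + 463.9) = 27.5 × 463.9/15460 = 0.825 V.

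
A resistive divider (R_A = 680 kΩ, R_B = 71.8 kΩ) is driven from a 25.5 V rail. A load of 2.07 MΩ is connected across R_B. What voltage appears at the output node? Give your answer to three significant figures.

V_out ≈ 2.36 V

The load sits in parallel with R_B: R_B‖R_L = (71.8 × 2070) / (71.8 + 2070) = 69.39 kΩ.
V_out = 25.5 × 69.39 / (680 + 69.39) = 25.5 × 69.39/749.4 = 2.36 V.
(Unloaded it would have been 2.44 V.)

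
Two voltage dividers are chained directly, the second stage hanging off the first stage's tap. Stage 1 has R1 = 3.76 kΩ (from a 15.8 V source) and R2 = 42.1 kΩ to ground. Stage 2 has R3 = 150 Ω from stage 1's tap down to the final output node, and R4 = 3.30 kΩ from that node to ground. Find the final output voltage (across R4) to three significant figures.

V_out ≈ 6.94 V

Stage 2 presents R3+R4 = 3450 Ω as a load on stage 1's tap.
Stage 1's lower leg becomes R2‖(R3+R4) = 3189 Ω, so V_mid = 15.8 × 3189/6949 = 7.250 V.
Stage 2 is itself unloaded: V_out = V_mid × R4/(R3+R4) = 7.250 × 3300/3450 = 6.94 V.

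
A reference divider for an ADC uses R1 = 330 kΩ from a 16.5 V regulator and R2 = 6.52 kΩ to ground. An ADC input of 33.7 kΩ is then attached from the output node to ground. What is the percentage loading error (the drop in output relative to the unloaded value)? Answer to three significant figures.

The divider's output (Thévenin) resistance is R1‖R2 = 6.394 kΩ.
Fractional drop under load = R_th/(R_th + R_L) = 6.394 / (6.394 + 33.7) = 0.1595.
So the output falls by 15.9 %.

15.9 %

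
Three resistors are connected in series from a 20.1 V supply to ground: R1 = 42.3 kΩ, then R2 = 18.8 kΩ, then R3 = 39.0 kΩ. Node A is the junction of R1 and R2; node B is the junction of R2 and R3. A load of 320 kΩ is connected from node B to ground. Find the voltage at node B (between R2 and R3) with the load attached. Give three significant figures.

At node B, R3 is in parallel with the load: R3‖R_L = 34.76 kΩ.
Below node A the resistance is R2 + (R3‖R_L) = 53.56 kΩ, so V_A = 20.1 × 53.56/95.86 = 11.23 V.
Then V_B = V_A × (R3‖R_L)/(R2 + R3‖R_L) = 11.23 × 34.76/53.56 = 7.29 V.

V ≈ 7.29 V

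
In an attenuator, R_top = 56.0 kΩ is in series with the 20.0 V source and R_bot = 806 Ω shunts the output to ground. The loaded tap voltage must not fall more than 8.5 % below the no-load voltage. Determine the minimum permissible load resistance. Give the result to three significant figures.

R_L(min) ≈ 8.55 kΩ

Output resistance R_th = R_top‖R_bot = (56000 × 806)/56810 = 794.6 Ω.
The fractional drop is R_th/(R_th + R_L); requiring this ≤ 0.0850 gives R_L ≥ R_th(1/0.0850 − 1) = 794.6 × 10.76 = 8.55 kΩ.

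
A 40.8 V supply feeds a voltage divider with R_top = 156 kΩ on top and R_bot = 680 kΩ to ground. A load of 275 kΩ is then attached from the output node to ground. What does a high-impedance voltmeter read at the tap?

V_out ≈ 22.7 V

The load sits in parallel with R_bot: R_bot‖R_L = (680 × 275) / (680 + 275) = 195.8 kΩ.
V_out = 40.8 × 195.8 / (156 + 195.8) = 40.8 × 195.8/351.8 = 22.7 V.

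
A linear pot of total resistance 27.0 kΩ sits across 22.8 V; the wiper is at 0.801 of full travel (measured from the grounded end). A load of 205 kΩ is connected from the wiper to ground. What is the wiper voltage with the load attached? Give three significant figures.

The wiper splits the pot into (1−α)R = 5.373 kΩ above and αR = 21.63 kΩ below.
Lower section ‖ load = 19.56 kΩ.
V_wiper = 22.8 × 19.56/(5.373 + 19.56) = 17.9 V.

V ≈ 17.9 V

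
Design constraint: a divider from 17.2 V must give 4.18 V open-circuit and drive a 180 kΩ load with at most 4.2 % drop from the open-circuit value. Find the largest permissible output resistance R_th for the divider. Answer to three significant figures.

R_th ≤ 7.89 kΩ

Loading drop = R_th/(R_th + R_L) ≤ 0.0420, so R_th ≤ R_L · ε/(1−ε) = 180 kΩ × 0.0420/0.9580 = 7.89 kΩ.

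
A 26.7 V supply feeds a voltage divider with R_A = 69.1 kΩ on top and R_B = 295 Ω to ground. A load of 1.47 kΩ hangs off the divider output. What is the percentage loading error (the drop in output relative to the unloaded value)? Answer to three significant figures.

The divider's output (Thévenin) resistance is R_A‖R_B = 293.7 Ω.
Fractional drop under load = R_th/(R_th + R_L) = 293.7 / (293.7 + 1470) = 0.1665.
So the output falls by 16.7 %.

16.7 %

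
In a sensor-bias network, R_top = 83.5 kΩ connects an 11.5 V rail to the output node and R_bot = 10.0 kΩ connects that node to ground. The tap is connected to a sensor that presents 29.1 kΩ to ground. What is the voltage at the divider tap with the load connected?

V_out ≈ 0.941 V

The load sits in parallel with R_bot: R_bot‖R_L = (10.0 × 29.1) / (10.0 + 29.1) = 7.442 kΩ.
V_out = 11.5 × 7.442 / (83.5 + 7.442) = 11.5 × 7.442/90.94 = 0.941 V.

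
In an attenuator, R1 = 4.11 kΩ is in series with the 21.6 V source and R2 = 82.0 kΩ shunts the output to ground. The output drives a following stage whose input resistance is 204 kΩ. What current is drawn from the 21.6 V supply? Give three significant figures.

I ≈ 0.345 mA

R2‖R_L = 58.49 kΩ, so the source sees R1 + R2‖R_L = 62.60 kΩ.
I = 21.6 V / 62.60 kΩ = 0.345 mA.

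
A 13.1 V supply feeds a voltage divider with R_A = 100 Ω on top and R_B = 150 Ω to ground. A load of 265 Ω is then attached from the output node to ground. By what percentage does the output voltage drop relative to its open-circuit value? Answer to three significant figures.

Unloaded V = 13.1 × 150/250.0 = 7.860 V.
Loaded: R_B‖R_L = 95.78 Ω, giving V = 13.1 × 95.78/195.8 = 6.409 V.
Drop = (7.860 − 6.409) / 7.860 = 18.5 %.

18.5 %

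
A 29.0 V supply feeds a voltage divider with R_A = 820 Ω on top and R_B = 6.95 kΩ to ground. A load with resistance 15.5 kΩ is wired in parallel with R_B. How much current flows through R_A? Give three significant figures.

R_B‖R_L = 4798 Ω, so the source sees R_A + R_B‖R_L = 5618 Ω.
I = 29.0 V / 5618 Ω = 5.16 mA.

I ≈ 5.16 mA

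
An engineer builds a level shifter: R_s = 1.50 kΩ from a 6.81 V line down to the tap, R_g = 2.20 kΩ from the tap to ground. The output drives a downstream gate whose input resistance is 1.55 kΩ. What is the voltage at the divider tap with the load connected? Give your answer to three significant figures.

V_out ≈ 2.57 V

The load sits in parallel with R_g: R_g‖R_L = (2.20 × 1.55) / (2.20 + 1.55) = 0.9093 kΩ.
V_out = 6.81 × 0.9093 / (1.50 + 0.9093) = 6.81 × 0.9093/2.409 = 2.57 V.
(Unloaded it would have been 4.05 V.)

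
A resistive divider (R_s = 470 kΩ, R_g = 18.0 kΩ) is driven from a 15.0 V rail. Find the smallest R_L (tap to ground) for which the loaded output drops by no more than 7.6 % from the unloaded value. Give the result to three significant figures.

Output resistance R_th = R_s‖R_g = (470 × 18.0)/488.0 = 17.34 kΩ.
The fractional drop is R_th/(R_th + R_L); requiring this ≤ 0.0760 gives R_L ≥ R_th(1/0.0760 − 1) = 17.34 × 12.16 = 211 kΩ.

R_L(min) ≈ 211 kΩ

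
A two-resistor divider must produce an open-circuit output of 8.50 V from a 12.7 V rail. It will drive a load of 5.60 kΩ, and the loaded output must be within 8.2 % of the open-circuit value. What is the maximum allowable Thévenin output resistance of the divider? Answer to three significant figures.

Loading drop = R_th/(R_th + R_L) ≤ 0.0820, so R_th ≤ R_L · ε/(1−ε) = 5.60 kΩ × 0.0820/0.9180 = 500 Ω.

R_th ≤ 500 Ω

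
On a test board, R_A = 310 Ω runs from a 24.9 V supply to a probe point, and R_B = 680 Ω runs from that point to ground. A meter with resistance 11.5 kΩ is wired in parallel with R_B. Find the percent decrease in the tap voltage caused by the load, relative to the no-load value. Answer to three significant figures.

1.82 %

The divider's output (Thévenin) resistance is R_A‖R_B = 212.9 Ω.
Fractional drop under load = R_th/(R_th + R_L) = 212.9 / (212.9 + 11500) = 0.01818.
So the output falls by 1.82 %.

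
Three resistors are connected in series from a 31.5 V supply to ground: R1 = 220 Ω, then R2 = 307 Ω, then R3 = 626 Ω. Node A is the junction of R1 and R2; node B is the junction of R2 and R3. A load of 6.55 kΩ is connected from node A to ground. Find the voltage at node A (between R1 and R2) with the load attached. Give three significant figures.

Below node A the series string R2+R3 = 933.0 Ω sits in parallel with the 6550 Ω load: 816.7 Ω.
V_A = 31.5 × 816.7/(220 + 816.7) = 24.8 V.

V ≈ 24.8 V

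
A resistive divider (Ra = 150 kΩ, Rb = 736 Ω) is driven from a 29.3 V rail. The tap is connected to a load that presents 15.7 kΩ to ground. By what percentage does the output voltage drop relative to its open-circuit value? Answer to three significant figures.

4.46 %

The divider's output (Thévenin) resistance is Ra‖Rb = 732.4 Ω.
Fractional drop under load = R_th/(R_th + R_L) = 732.4 / (732.4 + 15700) = 0.04457.
So the output falls by 4.46 %.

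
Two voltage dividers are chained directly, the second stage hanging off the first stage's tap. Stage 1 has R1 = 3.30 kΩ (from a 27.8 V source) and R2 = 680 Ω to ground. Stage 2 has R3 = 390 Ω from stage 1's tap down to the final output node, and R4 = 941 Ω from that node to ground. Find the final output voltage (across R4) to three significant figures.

Stage 2 presents R3+R4 = 1331 Ω as a load on stage 1's tap.
Stage 1's lower leg becomes R2‖(R3+R4) = 450.1 Ω, so V_mid = 27.8 × 450.1/3750 = 3.336 V.
Stage 2 is itself unloaded: V_out = V_mid × R4/(R3+R4) = 3.336 × 941/1331 = 2.36 V.

V_out ≈ 2.36 V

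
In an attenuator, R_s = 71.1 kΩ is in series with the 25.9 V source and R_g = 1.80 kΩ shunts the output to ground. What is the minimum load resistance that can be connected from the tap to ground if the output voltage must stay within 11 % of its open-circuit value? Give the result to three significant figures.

R_L(min) ≈ 14.2 kΩ

Output resistance R_th = R_s‖R_g = (71.1 × 1.80)/72.90 = 1.756 kΩ.
The fractional drop is R_th/(R_th + R_L); requiring this ≤ 0.110 gives R_L ≥ R_th(1/0.110 − 1) = 1.756 × 8.091 = 14.2 kΩ.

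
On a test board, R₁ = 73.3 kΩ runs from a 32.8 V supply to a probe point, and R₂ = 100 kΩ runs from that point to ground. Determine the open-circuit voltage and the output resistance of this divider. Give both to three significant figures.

V_th is the open-circuit tap voltage: 32.8 × 100/(73.3 + 100) = 18.9 V.
With the supply zeroed, R₁ and R₂ appear in parallel from the tap: R_th = R₁‖R₂ = (73.3 × 100)/173.3 = 42.3 kΩ.

V_th = 18.9 V, R_th = 42.3 kΩ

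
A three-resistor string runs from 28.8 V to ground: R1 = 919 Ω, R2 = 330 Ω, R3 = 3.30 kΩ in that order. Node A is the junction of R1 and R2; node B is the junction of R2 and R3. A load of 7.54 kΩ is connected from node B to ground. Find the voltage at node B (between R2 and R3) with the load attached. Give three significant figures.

At node B, R3 is in parallel with the load: R3‖R_L = 2295 Ω.
Below node A the resistance is R2 + (R3‖R_L) = 2625 Ω, so V_A = 28.8 × 2625/3544 = 21.33 V.
Then V_B = V_A × (R3‖R_L)/(R2 + R3‖R_L) = 21.33 × 2295/2625 = 18.7 V.

V ≈ 18.7 V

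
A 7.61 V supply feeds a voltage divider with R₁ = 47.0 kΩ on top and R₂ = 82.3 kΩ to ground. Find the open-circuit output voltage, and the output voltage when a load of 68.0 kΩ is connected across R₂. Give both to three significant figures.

Open-circuit: V = 7.61 × 82.3/(47.0 + 82.3) = 4.84 V.
With the load, R₂ becomes R₂‖R_L = 37.23 kΩ, so V = 7.61 × 37.23/84.23 = 3.36 V.

Unloaded: 4.84 V; loaded: 3.36 V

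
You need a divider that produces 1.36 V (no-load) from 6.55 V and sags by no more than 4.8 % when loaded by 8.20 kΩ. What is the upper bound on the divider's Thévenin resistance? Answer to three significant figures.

R_th ≤ 413 Ω

Loading drop = R_th/(R_th + R_L) ≤ 0.0480, so R_th ≤ R_L · ε/(1−ε) = 8.20 kΩ × 0.0480/0.9520 = 413 Ω.
(Any R1, R2 with R2/(R1+R2) = 0.208 and R1‖R2 ≤ 413 Ω will meet the spec.)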